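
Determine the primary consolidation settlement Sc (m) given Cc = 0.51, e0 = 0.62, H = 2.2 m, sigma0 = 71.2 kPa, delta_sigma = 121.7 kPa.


Using Sc = Cc * H / (1 + e0) * log10((sigma0 + delta_sigma) / sigma0)
Stress ratio = (71.2 + 121.7) / 71.2 = 2.70927
log10(2.70927) = 0.432852
Cc * H / (1 + e0) = 0.51 * 2.2 / (1 + 0.62) = 0.692593
Sc = 0.692593 * 0.432852
Sc = 0.2998 m


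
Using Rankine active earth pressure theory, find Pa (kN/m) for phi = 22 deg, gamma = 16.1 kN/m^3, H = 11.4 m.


Compute active earth pressure coefficient:
Ka = tan^2(45 - phi/2) = tan^2(34.0) = 0.454962
Compute active force:
Pa = 0.5 * Ka * gamma * H^2
Pa = 0.5 * 0.454962 * 16.1 * 11.4^2
Pa = 475.97 kN/m


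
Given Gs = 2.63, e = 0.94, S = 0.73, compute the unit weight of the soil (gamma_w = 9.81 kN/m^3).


Using gamma = gamma_w * (Gs + S*e) / (1 + e)
Numerator: Gs + S*e = 2.63 + 0.73*0.94 = 3.3162
Denominator: 1 + e = 1 + 0.94 = 1.94
gamma = 9.81 * 3.3162 / 1.94
gamma = 16.769 kN/m^3


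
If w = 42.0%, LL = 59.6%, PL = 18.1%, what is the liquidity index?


First compute the plasticity index:
PI = LL - PL = 59.6 - 18.1 = 41.5
Then compute the liquidity index:
LI = (w - PL) / PI
LI = (42.0 - 18.1) / 41.5
LI = 0.576


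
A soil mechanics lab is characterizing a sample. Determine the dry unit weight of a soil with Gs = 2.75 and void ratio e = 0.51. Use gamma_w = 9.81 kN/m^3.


Result: 17.866 kN/m^3

Derivation:
Using gamma_d = Gs * gamma_w / (1 + e)
gamma_d = 2.75 * 9.81 / (1 + 0.51)
gamma_d = 2.75 * 9.81 / 1.51
gamma_d = 17.866 kN/m^3


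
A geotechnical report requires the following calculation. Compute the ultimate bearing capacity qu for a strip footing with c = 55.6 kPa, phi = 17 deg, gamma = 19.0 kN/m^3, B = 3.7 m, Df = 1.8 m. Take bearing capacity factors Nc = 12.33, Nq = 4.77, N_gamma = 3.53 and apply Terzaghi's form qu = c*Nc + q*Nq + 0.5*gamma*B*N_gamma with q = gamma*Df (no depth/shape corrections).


Result: 972.76 kPa

Derivation:
Compute qu = c*Nc + gamma*Df*Nq + 0.5*gamma*B*N_gamma
Term 1: 55.6 * 12.33 = 685.548
Term 2: 19.0 * 1.8 * 4.77 = 163.134
Term 3: 0.5 * 19.0 * 3.7 * 3.53 = 124.0795
qu = 685.548 + 163.134 + 124.0795
qu = 972.76 kPa


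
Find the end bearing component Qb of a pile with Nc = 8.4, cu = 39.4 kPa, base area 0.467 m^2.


Result: 154.56 kN

Derivation:
Using Qb = Nc * cu * Ab
Qb = 8.4 * 39.4 * 0.467
Qb = 154.56 kN


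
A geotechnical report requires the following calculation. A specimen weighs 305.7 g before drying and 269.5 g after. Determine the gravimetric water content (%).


Using w = (m_wet - m_dry) / m_dry * 100
m_wet - m_dry = 305.7 - 269.5 = 36.2 g
w = 36.2 / 269.5 * 100
w = 13.43 %


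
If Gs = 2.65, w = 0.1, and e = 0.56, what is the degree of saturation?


Result: 0.4732

Derivation:
Using S = Gs * w / e
S = 2.65 * 0.1 / 0.56
S = 0.4732


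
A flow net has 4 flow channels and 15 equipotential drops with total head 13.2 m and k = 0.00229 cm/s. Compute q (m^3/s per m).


Convert k to m/s for unit consistency with H:
k = 0.00229 cm/s = 0.00229 / 100 m/s = 2.29e-05 m/s
Using q = k * H * Nf / Nd
Nf / Nd = 4 / 15 = 0.2667
q = 2.29e-05 * 13.2 * 0.2667
q = 8.061e-05 m^3/s per m


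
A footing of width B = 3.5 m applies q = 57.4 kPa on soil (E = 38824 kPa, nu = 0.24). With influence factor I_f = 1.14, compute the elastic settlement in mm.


Using Se = q * B * (1 - nu^2) * I_f / E
1 - nu^2 = 1 - 0.24^2 = 0.9424
Se = 57.4 * 3.5 * 0.9424 * 1.14 / 38824
Se = 0.005559 m
Convert to mm: Se = 0.005559 * 1000 = 5.559 mm


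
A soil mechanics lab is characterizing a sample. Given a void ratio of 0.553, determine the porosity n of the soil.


Using the relation n = e / (1 + e)
n = 0.553 / (1 + 0.553)
n = 0.553 / 1.553
n = 0.3561


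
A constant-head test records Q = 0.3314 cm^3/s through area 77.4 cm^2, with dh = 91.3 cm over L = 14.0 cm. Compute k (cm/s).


Compute hydraulic gradient:
i = dh / L = 91.3 / 14.0 = 6.52143
Then apply Darcy's law:
k = Q / (A * i)
k = 0.3314 / (77.4 * 6.52143)
k = 0.3314 / 504.759
k = 0.000657 cm/s


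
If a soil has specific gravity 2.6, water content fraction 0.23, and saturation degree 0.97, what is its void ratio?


Using the relation e = Gs * w / S
e = 2.6 * 0.23 / 0.97
e = 0.6165


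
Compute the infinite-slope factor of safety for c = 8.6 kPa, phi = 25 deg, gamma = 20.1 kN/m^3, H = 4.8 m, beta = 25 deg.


Result: 1.233

Derivation:
Using Fs = c / (gamma*H*sin(beta)*cos(beta)) + tan(phi)/tan(beta)
Cohesion contribution = 8.6 / (20.1*4.8*sin(25)*cos(25))
Cohesion contribution = 0.232722
Friction contribution = tan(25)/tan(25) = 1
Fs = 0.232722 + 1
Fs = 1.233


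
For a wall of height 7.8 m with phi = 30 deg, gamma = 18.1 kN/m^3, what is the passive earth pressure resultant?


Compute passive earth pressure coefficient:
Kp = tan^2(45 + phi/2) = tan^2(60.0) = 3
Compute passive force:
Pp = 0.5 * Kp * gamma * H^2
Pp = 0.5 * 3 * 18.1 * 7.8^2
Pp = 1651.81 kN/m


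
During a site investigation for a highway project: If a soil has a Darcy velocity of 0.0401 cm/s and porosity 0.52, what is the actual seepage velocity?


Using v_s = v_d / n
v_s = 0.0401 / 0.52
v_s = 0.07712 cm/s


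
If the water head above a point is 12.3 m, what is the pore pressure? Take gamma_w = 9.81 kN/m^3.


Using u = gamma_w * h_w
u = 9.81 * 12.3
u = 120.66 kPa


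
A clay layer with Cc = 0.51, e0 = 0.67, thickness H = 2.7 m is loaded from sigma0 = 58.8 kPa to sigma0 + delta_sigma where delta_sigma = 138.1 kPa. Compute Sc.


Using Sc = Cc * H / (1 + e0) * log10((sigma0 + delta_sigma) / sigma0)
Stress ratio = (58.8 + 138.1) / 58.8 = 3.34864
log10(3.34864) = 0.524868
Cc * H / (1 + e0) = 0.51 * 2.7 / (1 + 0.67) = 0.824551
Sc = 0.824551 * 0.524868
Sc = 0.4328 m


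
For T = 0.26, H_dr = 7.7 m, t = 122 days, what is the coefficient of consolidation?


Using cv = T * H_dr^2 / t
H_dr^2 = 7.7^2 = 59.29
cv = 0.26 * 59.29 / 122
cv = 0.12636 m^2/day


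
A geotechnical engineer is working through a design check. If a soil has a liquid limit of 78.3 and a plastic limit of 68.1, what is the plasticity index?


Result: 10.2

Derivation:
Using PI = LL - PL
PI = 78.3 - 68.1
PI = 10.2


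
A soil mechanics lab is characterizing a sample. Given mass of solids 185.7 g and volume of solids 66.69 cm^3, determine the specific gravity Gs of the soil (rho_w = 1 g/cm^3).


Using Gs = m_s / (V_s * rho_w)
Since rho_w = 1 g/cm^3:
Gs = 185.7 / 66.69
Gs = 2.785


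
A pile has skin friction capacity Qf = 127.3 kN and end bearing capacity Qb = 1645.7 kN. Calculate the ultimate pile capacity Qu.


Using Qu = Qf + Qb
Qu = 127.3 + 1645.7
Qu = 1773.0 kN


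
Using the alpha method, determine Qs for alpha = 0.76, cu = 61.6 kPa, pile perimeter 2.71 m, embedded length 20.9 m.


Using Qs = alpha * cu * perimeter * L
Qs = 0.76 * 61.6 * 2.71 * 20.9
Qs = 2651.61 kN


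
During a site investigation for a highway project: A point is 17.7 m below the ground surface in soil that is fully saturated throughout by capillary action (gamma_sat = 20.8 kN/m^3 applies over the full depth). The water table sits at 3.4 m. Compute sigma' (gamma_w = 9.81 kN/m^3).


Total stress = gamma_sat * depth
sigma = 20.8 * 17.7 = 368.16 kPa
Pore water pressure u = gamma_w * (depth - d_wt)
u = 9.81 * (17.7 - 3.4) = 140.283 kPa
Effective stress = sigma - u
sigma' = 368.16 - 140.283 = 227.88 kPa


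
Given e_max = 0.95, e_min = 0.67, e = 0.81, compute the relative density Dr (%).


Using Dr = (e_max - e) / (e_max - e_min) * 100
e_max - e = 0.95 - 0.81 = 0.14
e_max - e_min = 0.95 - 0.67 = 0.28
Dr = 0.14 / 0.28 * 100
Dr = 50.0 %


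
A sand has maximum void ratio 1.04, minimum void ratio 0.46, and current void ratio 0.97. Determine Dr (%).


Using Dr = (e_max - e) / (e_max - e_min) * 100
e_max - e = 1.04 - 0.97 = 0.07
e_max - e_min = 1.04 - 0.46 = 0.58
Dr = 0.07 / 0.58 * 100
Dr = 12.07 %


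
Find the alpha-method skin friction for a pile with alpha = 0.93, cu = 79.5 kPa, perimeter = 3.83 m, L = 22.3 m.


Using Qs = alpha * cu * perimeter * L
Qs = 0.93 * 79.5 * 3.83 * 22.3
Qs = 6314.71 kN


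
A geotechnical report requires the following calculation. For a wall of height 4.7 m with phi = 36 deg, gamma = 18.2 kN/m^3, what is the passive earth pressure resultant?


Compute passive earth pressure coefficient:
Kp = tan^2(45 + phi/2) = tan^2(63.0) = 3.85184
Compute passive force:
Pp = 0.5 * Kp * gamma * H^2
Pp = 0.5 * 3.85184 * 18.2 * 4.7^2
Pp = 774.29 kN/m


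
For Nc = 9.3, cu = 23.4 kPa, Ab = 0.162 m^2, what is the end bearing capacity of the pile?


Result: 35.25 kN

Derivation:
Using Qb = Nc * cu * Ab
Qb = 9.3 * 23.4 * 0.162
Qb = 35.25 kN


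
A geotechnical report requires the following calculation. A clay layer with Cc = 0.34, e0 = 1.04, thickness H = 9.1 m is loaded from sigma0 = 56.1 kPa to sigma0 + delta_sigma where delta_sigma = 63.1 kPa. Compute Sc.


Using Sc = Cc * H / (1 + e0) * log10((sigma0 + delta_sigma) / sigma0)
Stress ratio = (56.1 + 63.1) / 56.1 = 2.12478
log10(2.12478) = 0.327313
Cc * H / (1 + e0) = 0.34 * 9.1 / (1 + 1.04) = 1.51667
Sc = 1.51667 * 0.327313
Sc = 0.4964 m


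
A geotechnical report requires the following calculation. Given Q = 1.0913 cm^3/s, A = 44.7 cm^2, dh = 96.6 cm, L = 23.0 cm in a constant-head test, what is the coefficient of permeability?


Compute hydraulic gradient:
i = dh / L = 96.6 / 23.0 = 4.2
Then apply Darcy's law:
k = Q / (A * i)
k = 1.0913 / (44.7 * 4.2)
k = 1.0913 / 187.74
k = 0.005813 cm/s


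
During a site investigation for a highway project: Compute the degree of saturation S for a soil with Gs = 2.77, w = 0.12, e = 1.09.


Using S = Gs * w / e
S = 2.77 * 0.12 / 1.09
S = 0.305


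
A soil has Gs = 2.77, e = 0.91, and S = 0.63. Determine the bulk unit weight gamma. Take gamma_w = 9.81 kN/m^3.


Using gamma = gamma_w * (Gs + S*e) / (1 + e)
Numerator: Gs + S*e = 2.77 + 0.63*0.91 = 3.3433
Denominator: 1 + e = 1 + 0.91 = 1.91
gamma = 9.81 * 3.3433 / 1.91
gamma = 17.172 kN/m^3


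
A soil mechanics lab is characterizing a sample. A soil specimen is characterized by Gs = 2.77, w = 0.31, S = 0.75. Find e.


Result: 1.1449

Derivation:
Using the relation e = Gs * w / S
e = 2.77 * 0.31 / 0.75
e = 1.1449


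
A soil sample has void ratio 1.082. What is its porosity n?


Result: 0.5197

Derivation:
Using the relation n = e / (1 + e)
n = 1.082 / (1 + 1.082)
n = 1.082 / 2.082
n = 0.5197


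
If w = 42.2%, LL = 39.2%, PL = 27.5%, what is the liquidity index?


First compute the plasticity index:
PI = LL - PL = 39.2 - 27.5 = 11.7
Then compute the liquidity index:
LI = (w - PL) / PI
LI = (42.2 - 27.5) / 11.7
LI = 1.256


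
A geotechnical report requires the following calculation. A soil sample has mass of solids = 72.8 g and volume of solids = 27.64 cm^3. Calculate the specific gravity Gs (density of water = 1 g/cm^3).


Using Gs = m_s / (V_s * rho_w)
Since rho_w = 1 g/cm^3:
Gs = 72.8 / 27.64
Gs = 2.634


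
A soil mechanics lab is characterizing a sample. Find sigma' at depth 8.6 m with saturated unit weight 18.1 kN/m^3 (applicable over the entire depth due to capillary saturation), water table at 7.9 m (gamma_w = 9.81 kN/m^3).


Total stress = gamma_sat * depth
sigma = 18.1 * 8.6 = 155.66 kPa
Pore water pressure u = gamma_w * (depth - d_wt)
u = 9.81 * (8.6 - 7.9) = 6.867 kPa
Effective stress = sigma - u
sigma' = 155.66 - 6.867 = 148.79 kPa


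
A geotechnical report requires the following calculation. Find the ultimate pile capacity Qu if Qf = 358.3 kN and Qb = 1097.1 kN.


Using Qu = Qf + Qb
Qu = 358.3 + 1097.1
Qu = 1455.4 kN


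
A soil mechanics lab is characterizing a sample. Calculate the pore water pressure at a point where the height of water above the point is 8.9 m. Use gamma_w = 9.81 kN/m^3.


Using u = gamma_w * h_w
u = 9.81 * 8.9
u = 87.31 kPa


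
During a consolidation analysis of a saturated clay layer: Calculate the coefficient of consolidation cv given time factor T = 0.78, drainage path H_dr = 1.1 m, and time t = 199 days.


Using cv = T * H_dr^2 / t
H_dr^2 = 1.1^2 = 1.21
cv = 0.78 * 1.21 / 199
cv = 0.00474 m^2/day


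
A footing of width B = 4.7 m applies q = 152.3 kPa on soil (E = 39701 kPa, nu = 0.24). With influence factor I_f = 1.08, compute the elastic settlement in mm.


Using Se = q * B * (1 - nu^2) * I_f / E
1 - nu^2 = 1 - 0.24^2 = 0.9424
Se = 152.3 * 4.7 * 0.9424 * 1.08 / 39701
Se = 0.018351 m
Convert to mm: Se = 0.018351 * 1000 = 18.351 mm


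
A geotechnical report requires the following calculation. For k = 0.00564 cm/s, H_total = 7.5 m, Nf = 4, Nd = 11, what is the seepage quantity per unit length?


Convert k to m/s for unit consistency with H:
k = 0.00564 cm/s = 0.00564 / 100 m/s = 5.64e-05 m/s
Using q = k * H * Nf / Nd
Nf / Nd = 4 / 11 = 0.3636
q = 5.64e-05 * 7.5 * 0.3636
q = 0.0001538 m^3/s per m


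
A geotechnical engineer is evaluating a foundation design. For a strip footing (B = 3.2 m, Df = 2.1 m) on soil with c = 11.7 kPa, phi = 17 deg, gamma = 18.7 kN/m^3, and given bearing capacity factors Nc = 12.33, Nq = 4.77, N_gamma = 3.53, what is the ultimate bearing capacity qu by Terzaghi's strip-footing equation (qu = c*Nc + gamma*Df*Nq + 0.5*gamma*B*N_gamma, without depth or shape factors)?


Compute qu = c*Nc + gamma*Df*Nq + 0.5*gamma*B*N_gamma
Term 1: 11.7 * 12.33 = 144.261
Term 2: 18.7 * 2.1 * 4.77 = 187.3179
Term 3: 0.5 * 18.7 * 3.2 * 3.53 = 105.6176
qu = 144.261 + 187.3179 + 105.6176
qu = 437.2 kPa


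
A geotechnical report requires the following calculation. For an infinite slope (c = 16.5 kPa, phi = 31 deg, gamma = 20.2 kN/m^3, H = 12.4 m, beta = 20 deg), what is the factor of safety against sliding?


Result: 1.856

Derivation:
Using Fs = c / (gamma*H*sin(beta)*cos(beta)) + tan(phi)/tan(beta)
Cohesion contribution = 16.5 / (20.2*12.4*sin(20)*cos(20))
Cohesion contribution = 0.204962
Friction contribution = tan(31)/tan(20) = 1.65085
Fs = 0.204962 + 1.65085
Fs = 1.856


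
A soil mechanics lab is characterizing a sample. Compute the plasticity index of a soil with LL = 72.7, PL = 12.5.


Using PI = LL - PL
PI = 72.7 - 12.5
PI = 60.2


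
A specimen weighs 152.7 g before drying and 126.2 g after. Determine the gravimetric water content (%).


Result: 21.0 %

Derivation:
Using w = (m_wet - m_dry) / m_dry * 100
m_wet - m_dry = 152.7 - 126.2 = 26.5 g
w = 26.5 / 126.2 * 100
w = 21.0 %


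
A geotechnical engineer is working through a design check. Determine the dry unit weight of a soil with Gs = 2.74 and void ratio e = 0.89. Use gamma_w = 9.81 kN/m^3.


Using gamma_d = Gs * gamma_w / (1 + e)
gamma_d = 2.74 * 9.81 / (1 + 0.89)
gamma_d = 2.74 * 9.81 / 1.89
gamma_d = 14.222 kN/m^3


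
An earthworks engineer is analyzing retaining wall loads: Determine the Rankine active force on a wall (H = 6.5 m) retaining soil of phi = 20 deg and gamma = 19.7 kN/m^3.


Compute active earth pressure coefficient:
Ka = tan^2(45 - phi/2) = tan^2(35.0) = 0.490291
Compute active force:
Pa = 0.5 * Ka * gamma * H^2
Pa = 0.5 * 0.490291 * 19.7 * 6.5^2
Pa = 204.04 kN/m


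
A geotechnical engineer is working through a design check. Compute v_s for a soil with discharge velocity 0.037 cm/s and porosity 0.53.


Using v_s = v_d / n
v_s = 0.037 / 0.53
v_s = 0.06981 cm/s


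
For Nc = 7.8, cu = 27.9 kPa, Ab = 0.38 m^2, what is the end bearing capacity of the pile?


Using Qb = Nc * cu * Ab
Qb = 7.8 * 27.9 * 0.38
Qb = 82.7 kN


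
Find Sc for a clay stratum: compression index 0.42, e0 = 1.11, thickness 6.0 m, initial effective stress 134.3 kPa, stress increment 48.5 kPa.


Result: 0.1599 m

Derivation:
Using Sc = Cc * H / (1 + e0) * log10((sigma0 + delta_sigma) / sigma0)
Stress ratio = (134.3 + 48.5) / 134.3 = 1.36113
log10(1.36113) = 0.1339
Cc * H / (1 + e0) = 0.42 * 6.0 / (1 + 1.11) = 1.19431
Sc = 1.19431 * 0.1339
Sc = 0.1599 m


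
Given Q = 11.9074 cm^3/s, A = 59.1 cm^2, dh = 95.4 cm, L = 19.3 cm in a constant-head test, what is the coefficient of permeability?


Result: 0.04076 cm/s

Derivation:
Compute hydraulic gradient:
i = dh / L = 95.4 / 19.3 = 4.94301
Then apply Darcy's law:
k = Q / (A * i)
k = 11.9074 / (59.1 * 4.94301)
k = 11.9074 / 292.132
k = 0.04076 cm/s


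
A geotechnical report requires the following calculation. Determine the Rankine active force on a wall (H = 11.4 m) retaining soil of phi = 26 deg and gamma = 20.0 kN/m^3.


Compute active earth pressure coefficient:
Ka = tan^2(45 - phi/2) = tan^2(32.0) = 0.390462
Compute active force:
Pa = 0.5 * Ka * gamma * H^2
Pa = 0.5 * 0.390462 * 20.0 * 11.4^2
Pa = 507.44 kN/m


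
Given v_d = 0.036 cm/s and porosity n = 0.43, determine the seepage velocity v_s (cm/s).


Using v_s = v_d / n
v_s = 0.036 / 0.43
v_s = 0.08372 cm/s


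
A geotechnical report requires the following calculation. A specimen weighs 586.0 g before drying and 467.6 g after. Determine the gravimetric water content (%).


Using w = (m_wet - m_dry) / m_dry * 100
m_wet - m_dry = 586.0 - 467.6 = 118.4 g
w = 118.4 / 467.6 * 100
w = 25.32 %


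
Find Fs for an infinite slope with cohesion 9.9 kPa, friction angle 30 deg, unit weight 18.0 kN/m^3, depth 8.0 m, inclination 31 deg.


Result: 1.117

Derivation:
Using Fs = c / (gamma*H*sin(beta)*cos(beta)) + tan(phi)/tan(beta)
Cohesion contribution = 9.9 / (18.0*8.0*sin(31)*cos(31))
Cohesion contribution = 0.155728
Friction contribution = tan(30)/tan(31) = 0.960872
Fs = 0.155728 + 0.960872
Fs = 1.117


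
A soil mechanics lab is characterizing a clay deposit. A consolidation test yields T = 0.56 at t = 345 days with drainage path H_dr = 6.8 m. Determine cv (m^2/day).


Using cv = T * H_dr^2 / t
H_dr^2 = 6.8^2 = 46.24
cv = 0.56 * 46.24 / 345
cv = 0.07506 m^2/day


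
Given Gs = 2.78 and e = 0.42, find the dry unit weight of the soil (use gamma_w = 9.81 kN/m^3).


Result: 19.205 kN/m^3

Derivation:
Using gamma_d = Gs * gamma_w / (1 + e)
gamma_d = 2.78 * 9.81 / (1 + 0.42)
gamma_d = 2.78 * 9.81 / 1.42
gamma_d = 19.205 kN/m^3


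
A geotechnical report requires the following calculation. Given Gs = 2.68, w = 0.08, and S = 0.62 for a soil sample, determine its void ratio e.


Using the relation e = Gs * w / S
e = 2.68 * 0.08 / 0.62
e = 0.3458


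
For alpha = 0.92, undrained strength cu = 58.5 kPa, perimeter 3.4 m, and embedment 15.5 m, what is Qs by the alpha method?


Using Qs = alpha * cu * perimeter * L
Qs = 0.92 * 58.5 * 3.4 * 15.5
Qs = 2836.31 kN


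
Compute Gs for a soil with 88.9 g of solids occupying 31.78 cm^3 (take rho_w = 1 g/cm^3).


Result: 2.797

Derivation:
Using Gs = m_s / (V_s * rho_w)
Since rho_w = 1 g/cm^3:
Gs = 88.9 / 31.78
Gs = 2.797


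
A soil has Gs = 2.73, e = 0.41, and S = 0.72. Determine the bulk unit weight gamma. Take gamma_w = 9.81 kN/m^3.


Result: 21.048 kN/m^3

Derivation:
Using gamma = gamma_w * (Gs + S*e) / (1 + e)
Numerator: Gs + S*e = 2.73 + 0.72*0.41 = 3.0252
Denominator: 1 + e = 1 + 0.41 = 1.41
gamma = 9.81 * 3.0252 / 1.41
gamma = 21.048 kN/m^3


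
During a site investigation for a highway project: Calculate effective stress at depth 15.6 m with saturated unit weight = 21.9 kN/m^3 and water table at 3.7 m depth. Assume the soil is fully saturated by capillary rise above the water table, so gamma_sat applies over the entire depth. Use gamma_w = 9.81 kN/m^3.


Total stress = gamma_sat * depth
sigma = 21.9 * 15.6 = 341.64 kPa
Pore water pressure u = gamma_w * (depth - d_wt)
u = 9.81 * (15.6 - 3.7) = 116.739 kPa
Effective stress = sigma - u
sigma' = 341.64 - 116.739 = 224.9 kPa


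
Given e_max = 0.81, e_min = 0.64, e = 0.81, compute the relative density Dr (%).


Using Dr = (e_max - e) / (e_max - e_min) * 100
e_max - e = 0.81 - 0.81 = 0.0
e_max - e_min = 0.81 - 0.64 = 0.17
Dr = 0.0 / 0.17 * 100
Dr = 0.0 %


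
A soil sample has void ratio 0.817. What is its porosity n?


Using the relation n = e / (1 + e)
n = 0.817 / (1 + 0.817)
n = 0.817 / 1.817
n = 0.4496


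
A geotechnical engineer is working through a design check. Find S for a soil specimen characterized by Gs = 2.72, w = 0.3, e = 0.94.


Using S = Gs * w / e
S = 2.72 * 0.3 / 0.94
S = 0.8681


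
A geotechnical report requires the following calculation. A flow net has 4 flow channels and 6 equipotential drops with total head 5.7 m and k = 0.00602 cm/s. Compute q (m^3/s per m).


Result: 0.0002288 m^3/s per m

Derivation:
Convert k to m/s for unit consistency with H:
k = 0.00602 cm/s = 0.00602 / 100 m/s = 6.02e-05 m/s
Using q = k * H * Nf / Nd
Nf / Nd = 4 / 6 = 0.6667
q = 6.02e-05 * 5.7 * 0.6667
q = 0.0002288 m^3/s per m


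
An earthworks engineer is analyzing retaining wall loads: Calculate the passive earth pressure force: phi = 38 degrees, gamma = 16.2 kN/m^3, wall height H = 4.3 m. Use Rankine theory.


Compute passive earth pressure coefficient:
Kp = tan^2(45 + phi/2) = tan^2(64.0) = 4.203746
Compute passive force:
Pp = 0.5 * Kp * gamma * H^2
Pp = 0.5 * 4.203746 * 16.2 * 4.3^2
Pp = 629.59 kN/m


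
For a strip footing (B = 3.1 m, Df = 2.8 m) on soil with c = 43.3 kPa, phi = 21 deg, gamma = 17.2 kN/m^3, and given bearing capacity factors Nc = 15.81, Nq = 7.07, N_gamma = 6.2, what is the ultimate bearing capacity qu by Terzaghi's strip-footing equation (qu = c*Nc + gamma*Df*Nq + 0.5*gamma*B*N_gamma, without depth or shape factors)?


Compute qu = c*Nc + gamma*Df*Nq + 0.5*gamma*B*N_gamma
Term 1: 43.3 * 15.81 = 684.573
Term 2: 17.2 * 2.8 * 7.07 = 340.4912
Term 3: 0.5 * 17.2 * 3.1 * 6.2 = 165.292
qu = 684.573 + 340.4912 + 165.292
qu = 1190.36 kPa


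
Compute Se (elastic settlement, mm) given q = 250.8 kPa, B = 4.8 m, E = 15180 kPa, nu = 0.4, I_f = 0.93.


Using Se = q * B * (1 - nu^2) * I_f / E
1 - nu^2 = 1 - 0.4^2 = 0.84
Se = 250.8 * 4.8 * 0.84 * 0.93 / 15180
Se = 0.061953 m
Convert to mm: Se = 0.061953 * 1000 = 61.953 mm


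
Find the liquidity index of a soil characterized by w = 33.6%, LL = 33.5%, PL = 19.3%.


First compute the plasticity index:
PI = LL - PL = 33.5 - 19.3 = 14.2
Then compute the liquidity index:
LI = (w - PL) / PI
LI = (33.6 - 19.3) / 14.2
LI = 1.007


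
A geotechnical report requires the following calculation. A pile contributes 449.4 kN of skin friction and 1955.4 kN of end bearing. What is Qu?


Using Qu = Qf + Qb
Qu = 449.4 + 1955.4
Qu = 2404.8 kN


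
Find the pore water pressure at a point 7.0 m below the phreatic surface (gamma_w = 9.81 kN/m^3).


Using u = gamma_w * h_w
u = 9.81 * 7.0
u = 68.67 kPa


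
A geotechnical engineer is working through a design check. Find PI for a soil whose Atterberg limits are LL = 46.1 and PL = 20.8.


Result: 25.3

Derivation:
Using PI = LL - PL
PI = 46.1 - 20.8
PI = 25.3


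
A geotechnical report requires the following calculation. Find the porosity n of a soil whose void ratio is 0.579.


Result: 0.3667

Derivation:
Using the relation n = e / (1 + e)
n = 0.579 / (1 + 0.579)
n = 0.579 / 1.579
n = 0.3667


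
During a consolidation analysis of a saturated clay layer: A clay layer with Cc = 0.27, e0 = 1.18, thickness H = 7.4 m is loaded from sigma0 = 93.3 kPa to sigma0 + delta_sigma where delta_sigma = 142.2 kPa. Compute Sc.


Result: 0.3685 m

Derivation:
Using Sc = Cc * H / (1 + e0) * log10((sigma0 + delta_sigma) / sigma0)
Stress ratio = (93.3 + 142.2) / 93.3 = 2.52412
log10(2.52412) = 0.402109
Cc * H / (1 + e0) = 0.27 * 7.4 / (1 + 1.18) = 0.916514
Sc = 0.916514 * 0.402109
Sc = 0.3685 m


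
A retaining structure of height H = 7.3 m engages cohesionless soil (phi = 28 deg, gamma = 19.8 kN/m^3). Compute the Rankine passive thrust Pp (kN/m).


Result: 1461.28 kN/m

Derivation:
Compute passive earth pressure coefficient:
Kp = tan^2(45 + phi/2) = tan^2(59.0) = 2.769826
Compute passive force:
Pp = 0.5 * Kp * gamma * H^2
Pp = 0.5 * 2.769826 * 19.8 * 7.3^2
Pp = 1461.28 kN/m


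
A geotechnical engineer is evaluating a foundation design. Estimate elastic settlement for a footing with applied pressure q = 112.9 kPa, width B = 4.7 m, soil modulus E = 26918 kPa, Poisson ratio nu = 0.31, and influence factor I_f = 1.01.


Using Se = q * B * (1 - nu^2) * I_f / E
1 - nu^2 = 1 - 0.31^2 = 0.9039
Se = 112.9 * 4.7 * 0.9039 * 1.01 / 26918
Se = 0.017997 m
Convert to mm: Se = 0.017997 * 1000 = 17.997 mm


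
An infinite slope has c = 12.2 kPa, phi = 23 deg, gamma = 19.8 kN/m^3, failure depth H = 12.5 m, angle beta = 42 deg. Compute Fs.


Result: 0.571

Derivation:
Using Fs = c / (gamma*H*sin(beta)*cos(beta)) + tan(phi)/tan(beta)
Cohesion contribution = 12.2 / (19.8*12.5*sin(42)*cos(42))
Cohesion contribution = 0.0991289
Friction contribution = tan(23)/tan(42) = 0.471427
Fs = 0.0991289 + 0.471427
Fs = 0.571


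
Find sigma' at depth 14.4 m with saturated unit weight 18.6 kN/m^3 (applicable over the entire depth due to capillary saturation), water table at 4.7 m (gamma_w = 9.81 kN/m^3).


Total stress = gamma_sat * depth
sigma = 18.6 * 14.4 = 267.84 kPa
Pore water pressure u = gamma_w * (depth - d_wt)
u = 9.81 * (14.4 - 4.7) = 95.157 kPa
Effective stress = sigma - u
sigma' = 267.84 - 95.157 = 172.68 kPa


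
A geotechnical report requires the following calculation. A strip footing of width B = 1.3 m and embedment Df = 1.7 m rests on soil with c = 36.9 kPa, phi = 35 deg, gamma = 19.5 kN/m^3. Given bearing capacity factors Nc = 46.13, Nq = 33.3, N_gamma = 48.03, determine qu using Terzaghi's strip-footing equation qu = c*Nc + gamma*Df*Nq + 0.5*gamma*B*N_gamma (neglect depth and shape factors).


Compute qu = c*Nc + gamma*Df*Nq + 0.5*gamma*B*N_gamma
Term 1: 36.9 * 46.13 = 1702.197
Term 2: 19.5 * 1.7 * 33.3 = 1103.895
Term 3: 0.5 * 19.5 * 1.3 * 48.03 = 608.78025
qu = 1702.197 + 1103.895 + 608.78025
qu = 3414.87 kPa


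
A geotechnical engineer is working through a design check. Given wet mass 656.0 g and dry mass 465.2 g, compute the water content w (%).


Using w = (m_wet - m_dry) / m_dry * 100
m_wet - m_dry = 656.0 - 465.2 = 190.8 g
w = 190.8 / 465.2 * 100
w = 41.01 %


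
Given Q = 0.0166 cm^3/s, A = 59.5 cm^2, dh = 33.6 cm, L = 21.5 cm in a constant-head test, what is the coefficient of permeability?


Result: 0.000179 cm/s

Derivation:
Compute hydraulic gradient:
i = dh / L = 33.6 / 21.5 = 1.56279
Then apply Darcy's law:
k = Q / (A * i)
k = 0.0166 / (59.5 * 1.56279)
k = 0.0166 / 92.986
k = 0.000179 cm/s


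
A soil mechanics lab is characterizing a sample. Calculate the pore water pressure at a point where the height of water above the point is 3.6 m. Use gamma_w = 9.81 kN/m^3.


Using u = gamma_w * h_w
u = 9.81 * 3.6
u = 35.32 kPa


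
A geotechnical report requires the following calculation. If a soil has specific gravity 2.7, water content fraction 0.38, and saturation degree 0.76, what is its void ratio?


Using the relation e = Gs * w / S
e = 2.7 * 0.38 / 0.76
e = 1.35


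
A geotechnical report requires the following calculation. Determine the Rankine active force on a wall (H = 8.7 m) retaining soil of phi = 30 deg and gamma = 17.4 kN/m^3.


Compute active earth pressure coefficient:
Ka = tan^2(45 - phi/2) = tan^2(30.0) = 0.333333
Compute active force:
Pa = 0.5 * Ka * gamma * H^2
Pa = 0.5 * 0.333333 * 17.4 * 8.7^2
Pa = 219.5 kN/m


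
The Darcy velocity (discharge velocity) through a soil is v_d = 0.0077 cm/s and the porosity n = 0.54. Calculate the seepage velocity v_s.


Using v_s = v_d / n
v_s = 0.0077 / 0.54
v_s = 0.01426 cm/s


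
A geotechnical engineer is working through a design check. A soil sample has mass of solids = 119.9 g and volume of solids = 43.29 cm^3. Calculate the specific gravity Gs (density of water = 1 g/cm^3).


Result: 2.77

Derivation:
Using Gs = m_s / (V_s * rho_w)
Since rho_w = 1 g/cm^3:
Gs = 119.9 / 43.29
Gs = 2.77


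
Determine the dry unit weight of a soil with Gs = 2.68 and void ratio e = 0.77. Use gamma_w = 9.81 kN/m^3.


Using gamma_d = Gs * gamma_w / (1 + e)
gamma_d = 2.68 * 9.81 / (1 + 0.77)
gamma_d = 2.68 * 9.81 / 1.77
gamma_d = 14.854 kN/m^3


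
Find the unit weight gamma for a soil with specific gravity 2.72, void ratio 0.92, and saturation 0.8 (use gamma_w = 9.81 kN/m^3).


Using gamma = gamma_w * (Gs + S*e) / (1 + e)
Numerator: Gs + S*e = 2.72 + 0.8*0.92 = 3.456
Denominator: 1 + e = 1 + 0.92 = 1.92
gamma = 9.81 * 3.456 / 1.92
gamma = 17.658 kN/m^3


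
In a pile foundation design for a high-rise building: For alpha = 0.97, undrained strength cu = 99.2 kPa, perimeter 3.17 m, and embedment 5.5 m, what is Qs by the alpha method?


Result: 1677.67 kN

Derivation:
Using Qs = alpha * cu * perimeter * L
Qs = 0.97 * 99.2 * 3.17 * 5.5
Qs = 1677.67 kN


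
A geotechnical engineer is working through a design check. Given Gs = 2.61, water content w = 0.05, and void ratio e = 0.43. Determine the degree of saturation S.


Result: 0.3035

Derivation:
Using S = Gs * w / e
S = 2.61 * 0.05 / 0.43
S = 0.3035


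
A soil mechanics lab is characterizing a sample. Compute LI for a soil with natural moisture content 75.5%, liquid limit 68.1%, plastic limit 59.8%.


First compute the plasticity index:
PI = LL - PL = 68.1 - 59.8 = 8.3
Then compute the liquidity index:
LI = (w - PL) / PI
LI = (75.5 - 59.8) / 8.3
LI = 1.892


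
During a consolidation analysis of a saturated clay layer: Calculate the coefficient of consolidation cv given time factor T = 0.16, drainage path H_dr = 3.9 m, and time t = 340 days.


Result: 0.00716 m^2/day

Derivation:
Using cv = T * H_dr^2 / t
H_dr^2 = 3.9^2 = 15.21
cv = 0.16 * 15.21 / 340
cv = 0.00716 m^2/day


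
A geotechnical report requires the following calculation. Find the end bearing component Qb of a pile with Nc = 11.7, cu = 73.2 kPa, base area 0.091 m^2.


Using Qb = Nc * cu * Ab
Qb = 11.7 * 73.2 * 0.091
Qb = 77.94 kN


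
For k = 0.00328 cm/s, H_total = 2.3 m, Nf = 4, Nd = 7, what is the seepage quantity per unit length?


Result: 4.311e-05 m^3/s per m

Derivation:
Convert k to m/s for unit consistency with H:
k = 0.00328 cm/s = 0.00328 / 100 m/s = 3.28e-05 m/s
Using q = k * H * Nf / Nd
Nf / Nd = 4 / 7 = 0.5714
q = 3.28e-05 * 2.3 * 0.5714
q = 4.311e-05 m^3/s per m


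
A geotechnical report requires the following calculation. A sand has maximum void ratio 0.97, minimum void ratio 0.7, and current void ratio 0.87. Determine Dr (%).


Using Dr = (e_max - e) / (e_max - e_min) * 100
e_max - e = 0.97 - 0.87 = 0.1
e_max - e_min = 0.97 - 0.7 = 0.27
Dr = 0.1 / 0.27 * 100
Dr = 37.04 %


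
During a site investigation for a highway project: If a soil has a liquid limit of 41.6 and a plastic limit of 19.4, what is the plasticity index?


Result: 22.2

Derivation:
Using PI = LL - PL
PI = 41.6 - 19.4
PI = 22.2


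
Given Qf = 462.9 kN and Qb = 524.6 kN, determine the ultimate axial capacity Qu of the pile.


Using Qu = Qf + Qb
Qu = 462.9 + 524.6
Qu = 987.5 kN


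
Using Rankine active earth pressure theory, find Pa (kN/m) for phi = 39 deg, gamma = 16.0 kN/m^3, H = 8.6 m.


Compute active earth pressure coefficient:
Ka = tan^2(45 - phi/2) = tan^2(25.5) = 0.227506
Compute active force:
Pa = 0.5 * Ka * gamma * H^2
Pa = 0.5 * 0.227506 * 16.0 * 8.6^2
Pa = 134.61 kN/m


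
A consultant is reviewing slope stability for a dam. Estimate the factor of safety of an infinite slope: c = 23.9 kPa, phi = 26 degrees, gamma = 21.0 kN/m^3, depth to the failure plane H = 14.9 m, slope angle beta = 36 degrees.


Using Fs = c / (gamma*H*sin(beta)*cos(beta)) + tan(phi)/tan(beta)
Cohesion contribution = 23.9 / (21.0*14.9*sin(36)*cos(36))
Cohesion contribution = 0.160626
Friction contribution = tan(26)/tan(36) = 0.671306
Fs = 0.160626 + 0.671306
Fs = 0.832


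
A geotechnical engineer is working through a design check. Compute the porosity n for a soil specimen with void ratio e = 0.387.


Using the relation n = e / (1 + e)
n = 0.387 / (1 + 0.387)
n = 0.387 / 1.387
n = 0.279


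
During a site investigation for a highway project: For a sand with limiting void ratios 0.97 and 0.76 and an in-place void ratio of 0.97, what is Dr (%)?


Result: 0.0 %

Derivation:
Using Dr = (e_max - e) / (e_max - e_min) * 100
e_max - e = 0.97 - 0.97 = 0.0
e_max - e_min = 0.97 - 0.76 = 0.21
Dr = 0.0 / 0.21 * 100
Dr = 0.0 %


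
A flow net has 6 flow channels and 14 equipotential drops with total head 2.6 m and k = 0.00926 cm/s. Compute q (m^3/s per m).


Convert k to m/s for unit consistency with H:
k = 0.00926 cm/s = 0.00926 / 100 m/s = 9.26e-05 m/s
Using q = k * H * Nf / Nd
Nf / Nd = 6 / 14 = 0.4286
q = 9.26e-05 * 2.6 * 0.4286
q = 0.0001032 m^3/s per m


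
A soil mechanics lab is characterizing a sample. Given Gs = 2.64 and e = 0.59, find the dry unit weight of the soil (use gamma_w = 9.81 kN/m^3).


Result: 16.288 kN/m^3

Derivation:
Using gamma_d = Gs * gamma_w / (1 + e)
gamma_d = 2.64 * 9.81 / (1 + 0.59)
gamma_d = 2.64 * 9.81 / 1.59
gamma_d = 16.288 kN/m^3


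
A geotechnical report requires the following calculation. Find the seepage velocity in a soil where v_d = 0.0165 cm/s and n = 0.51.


Using v_s = v_d / n
v_s = 0.0165 / 0.51
v_s = 0.03235 cm/s


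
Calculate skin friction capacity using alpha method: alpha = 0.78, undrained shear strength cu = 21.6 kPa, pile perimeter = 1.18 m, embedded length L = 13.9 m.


Result: 276.34 kN

Derivation:
Using Qs = alpha * cu * perimeter * L
Qs = 0.78 * 21.6 * 1.18 * 13.9
Qs = 276.34 kN


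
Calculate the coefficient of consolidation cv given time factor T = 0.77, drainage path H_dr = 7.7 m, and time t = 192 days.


Result: 0.23778 m^2/day

Derivation:
Using cv = T * H_dr^2 / t
H_dr^2 = 7.7^2 = 59.29
cv = 0.77 * 59.29 / 192
cv = 0.23778 m^2/day


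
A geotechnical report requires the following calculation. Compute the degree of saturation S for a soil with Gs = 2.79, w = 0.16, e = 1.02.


Result: 0.4376

Derivation:
Using S = Gs * w / e
S = 2.79 * 0.16 / 1.02
S = 0.4376


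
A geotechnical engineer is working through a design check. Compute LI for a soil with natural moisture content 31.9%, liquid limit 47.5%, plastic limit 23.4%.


First compute the plasticity index:
PI = LL - PL = 47.5 - 23.4 = 24.1
Then compute the liquidity index:
LI = (w - PL) / PI
LI = (31.9 - 23.4) / 24.1
LI = 0.353


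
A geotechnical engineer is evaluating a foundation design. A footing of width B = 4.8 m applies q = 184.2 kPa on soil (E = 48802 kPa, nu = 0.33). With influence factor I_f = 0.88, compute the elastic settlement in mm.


Using Se = q * B * (1 - nu^2) * I_f / E
1 - nu^2 = 1 - 0.33^2 = 0.8911
Se = 184.2 * 4.8 * 0.8911 * 0.88 / 48802
Se = 0.014207 m
Convert to mm: Se = 0.014207 * 1000 = 14.207 mm


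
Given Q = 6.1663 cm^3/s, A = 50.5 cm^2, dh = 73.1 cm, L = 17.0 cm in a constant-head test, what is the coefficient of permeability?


Result: 0.028397 cm/s

Derivation:
Compute hydraulic gradient:
i = dh / L = 73.1 / 17.0 = 4.3
Then apply Darcy's law:
k = Q / (A * i)
k = 6.1663 / (50.5 * 4.3)
k = 6.1663 / 217.15
k = 0.028397 cm/s


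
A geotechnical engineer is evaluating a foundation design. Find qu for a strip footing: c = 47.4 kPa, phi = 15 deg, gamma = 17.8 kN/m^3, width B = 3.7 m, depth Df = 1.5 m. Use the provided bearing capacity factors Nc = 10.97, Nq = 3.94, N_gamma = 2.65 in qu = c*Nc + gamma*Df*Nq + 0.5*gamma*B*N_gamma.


Result: 712.44 kPa

Derivation:
Compute qu = c*Nc + gamma*Df*Nq + 0.5*gamma*B*N_gamma
Term 1: 47.4 * 10.97 = 519.978
Term 2: 17.8 * 1.5 * 3.94 = 105.198
Term 3: 0.5 * 17.8 * 3.7 * 2.65 = 87.2645
qu = 519.978 + 105.198 + 87.2645
qu = 712.44 kPa


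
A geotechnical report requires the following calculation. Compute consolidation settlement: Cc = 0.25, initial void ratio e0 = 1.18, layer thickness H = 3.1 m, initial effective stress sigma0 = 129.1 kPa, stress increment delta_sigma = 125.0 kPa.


Using Sc = Cc * H / (1 + e0) * log10((sigma0 + delta_sigma) / sigma0)
Stress ratio = (129.1 + 125.0) / 129.1 = 1.96824
log10(1.96824) = 0.294078
Cc * H / (1 + e0) = 0.25 * 3.1 / (1 + 1.18) = 0.355505
Sc = 0.355505 * 0.294078
Sc = 0.1045 m


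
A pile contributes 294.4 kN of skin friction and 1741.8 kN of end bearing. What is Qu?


Result: 2036.2 kN

Derivation:
Using Qu = Qf + Qb
Qu = 294.4 + 1741.8
Qu = 2036.2 kN


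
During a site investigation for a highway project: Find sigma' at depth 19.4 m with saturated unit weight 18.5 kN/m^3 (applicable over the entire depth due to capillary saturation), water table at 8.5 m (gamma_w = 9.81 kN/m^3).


Total stress = gamma_sat * depth
sigma = 18.5 * 19.4 = 358.9 kPa
Pore water pressure u = gamma_w * (depth - d_wt)
u = 9.81 * (19.4 - 8.5) = 106.929 kPa
Effective stress = sigma - u
sigma' = 358.9 - 106.929 = 251.97 kPa


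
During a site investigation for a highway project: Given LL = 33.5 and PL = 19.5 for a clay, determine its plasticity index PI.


Result: 14.0

Derivation:
Using PI = LL - PL
PI = 33.5 - 19.5
PI = 14.0


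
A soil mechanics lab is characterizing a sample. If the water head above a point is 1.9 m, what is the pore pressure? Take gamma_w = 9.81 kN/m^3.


Result: 18.64 kPa

Derivation:
Using u = gamma_w * h_w
u = 9.81 * 1.9
u = 18.64 kPa


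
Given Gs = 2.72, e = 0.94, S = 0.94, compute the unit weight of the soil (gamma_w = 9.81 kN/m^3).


Using gamma = gamma_w * (Gs + S*e) / (1 + e)
Numerator: Gs + S*e = 2.72 + 0.94*0.94 = 3.6036
Denominator: 1 + e = 1 + 0.94 = 1.94
gamma = 9.81 * 3.6036 / 1.94
gamma = 18.222 kN/m^3


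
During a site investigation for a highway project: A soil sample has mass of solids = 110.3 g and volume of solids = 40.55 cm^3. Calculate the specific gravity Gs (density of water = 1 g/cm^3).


Using Gs = m_s / (V_s * rho_w)
Since rho_w = 1 g/cm^3:
Gs = 110.3 / 40.55
Gs = 2.72


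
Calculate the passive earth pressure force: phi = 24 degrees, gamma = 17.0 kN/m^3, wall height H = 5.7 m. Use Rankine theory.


Compute passive earth pressure coefficient:
Kp = tan^2(45 + phi/2) = tan^2(57.0) = 2.371184
Compute passive force:
Pp = 0.5 * Kp * gamma * H^2
Pp = 0.5 * 2.371184 * 17.0 * 5.7^2
Pp = 654.84 kN/m


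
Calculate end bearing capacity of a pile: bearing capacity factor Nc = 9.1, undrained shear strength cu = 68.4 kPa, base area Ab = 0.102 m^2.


Using Qb = Nc * cu * Ab
Qb = 9.1 * 68.4 * 0.102
Qb = 63.49 kN


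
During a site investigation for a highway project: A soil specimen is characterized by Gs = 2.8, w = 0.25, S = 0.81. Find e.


Using the relation e = Gs * w / S
e = 2.8 * 0.25 / 0.81
e = 0.8642


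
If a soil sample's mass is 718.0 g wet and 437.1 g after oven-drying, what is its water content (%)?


Using w = (m_wet - m_dry) / m_dry * 100
m_wet - m_dry = 718.0 - 437.1 = 280.9 g
w = 280.9 / 437.1 * 100
w = 64.26 %


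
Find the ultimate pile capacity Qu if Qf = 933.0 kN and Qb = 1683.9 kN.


Using Qu = Qf + Qb
Qu = 933.0 + 1683.9
Qu = 2616.9 kN


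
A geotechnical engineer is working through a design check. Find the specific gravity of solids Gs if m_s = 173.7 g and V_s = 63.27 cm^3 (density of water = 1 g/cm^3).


Result: 2.745

Derivation:
Using Gs = m_s / (V_s * rho_w)
Since rho_w = 1 g/cm^3:
Gs = 173.7 / 63.27
Gs = 2.745


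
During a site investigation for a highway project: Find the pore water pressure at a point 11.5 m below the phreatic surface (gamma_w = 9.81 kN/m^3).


Using u = gamma_w * h_w
u = 9.81 * 11.5
u = 112.82 kPa


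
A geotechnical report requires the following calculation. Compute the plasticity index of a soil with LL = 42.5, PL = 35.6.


Using PI = LL - PL
PI = 42.5 - 35.6
PI = 6.9


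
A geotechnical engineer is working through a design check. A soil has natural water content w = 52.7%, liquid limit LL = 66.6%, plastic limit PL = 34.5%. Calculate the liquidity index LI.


Result: 0.567

Derivation:
First compute the plasticity index:
PI = LL - PL = 66.6 - 34.5 = 32.1
Then compute the liquidity index:
LI = (w - PL) / PI
LI = (52.7 - 34.5) / 32.1
LI = 0.567


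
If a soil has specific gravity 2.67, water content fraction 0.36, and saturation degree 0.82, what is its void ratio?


Using the relation e = Gs * w / S
e = 2.67 * 0.36 / 0.82
e = 1.1722
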